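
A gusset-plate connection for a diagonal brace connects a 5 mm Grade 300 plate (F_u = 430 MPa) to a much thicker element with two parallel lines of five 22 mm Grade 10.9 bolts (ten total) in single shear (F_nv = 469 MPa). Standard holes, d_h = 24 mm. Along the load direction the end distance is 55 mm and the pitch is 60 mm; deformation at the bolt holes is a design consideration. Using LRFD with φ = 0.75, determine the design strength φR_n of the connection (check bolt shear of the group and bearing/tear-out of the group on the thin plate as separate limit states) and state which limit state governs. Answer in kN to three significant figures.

724 kN (bearing governs)

Bolt shear: A_b = π·22²/4 = 380.1 mm²; R_n = 469 × 380.1 × 10 × 1 / 1000 = 1783 kN → 0.75 × 1783 = 1340 kN.
Bearing (1.2 l_c t F_u ≤ 2.4 d t F_u): upper limit = 2.4·22·5·430 / 1000 = 113.5 kN.
  Edge l_c = 55 − 24/2 = 43 → r_n = 110.9 kN; interior l_c = 60 − 24 = 36 → r_n = 92.88 kN.
  R_n,bearing = 2·110.9 + 8·92.88 = 964.9 kN → 0.75 × 964.9 = 724 kN.
Bearing governs: 724 kN.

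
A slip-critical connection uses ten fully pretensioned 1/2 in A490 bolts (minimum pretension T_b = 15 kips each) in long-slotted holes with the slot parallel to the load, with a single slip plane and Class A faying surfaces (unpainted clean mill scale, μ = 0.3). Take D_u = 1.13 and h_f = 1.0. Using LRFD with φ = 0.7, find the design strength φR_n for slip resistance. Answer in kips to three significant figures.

35.6 kips

R_n = μ · D_u · h_f · T_b · n_s · n_b = 0.3 × 1.13 × 1.0 × 15 × 1 × 10 = 50.85 kips.
Design strength φR_n = 0.7 × 50.85 = 35.6 kips.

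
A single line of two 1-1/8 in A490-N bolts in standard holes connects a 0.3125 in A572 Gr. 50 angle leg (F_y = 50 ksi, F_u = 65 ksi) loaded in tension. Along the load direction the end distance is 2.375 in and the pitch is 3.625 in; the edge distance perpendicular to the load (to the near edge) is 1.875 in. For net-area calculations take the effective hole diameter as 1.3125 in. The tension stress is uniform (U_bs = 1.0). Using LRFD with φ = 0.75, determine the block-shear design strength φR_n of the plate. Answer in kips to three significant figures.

Shear plane L_v = 2.375 + 1·3.625 = 6 in; A_gv = 6 × 0.3125 = 1.875 in².
A_nv = (6 − 1.5·1.3125) × 0.3125 = 1.26 in².
A_nt = (1.875 − 0.5·1.3125) × 0.3125 = 0.3809 in².
0.6 F_u A_nv = 49.13 kips; 0.6 F_y A_gv = 56.25 kips → shear rupture governs the shear term.
R_n = 49.13 + 1.0 × 65 × 0.3809 = 73.89 kips.
Design strength φR_n = 0.75 × 73.89 = 55.4 kips.

55.4 kips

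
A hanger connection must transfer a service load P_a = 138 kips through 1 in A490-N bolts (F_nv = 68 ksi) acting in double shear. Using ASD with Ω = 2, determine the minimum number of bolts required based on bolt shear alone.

A_b = π·1²/4 = 0.7854 in².
Per-bolt allowable strength R_n/Ω = 68 × 0.7854 × 2 / 2 = 53.41 kips.
n ≥ 138 / 53.41 = 2.584 → use 3 bolts.

3 bolts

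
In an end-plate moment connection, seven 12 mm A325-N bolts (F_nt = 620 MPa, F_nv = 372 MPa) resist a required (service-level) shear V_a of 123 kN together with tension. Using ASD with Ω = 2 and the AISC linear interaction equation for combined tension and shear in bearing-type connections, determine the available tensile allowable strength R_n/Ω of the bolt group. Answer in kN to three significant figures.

A_b = π·12²/4 = 113.1 mm²; f_rv = 123 × 1000 / (7 × 113.1) = 155.4 MPa.
F'_nt = 1.3 F_nt − (Ω F_nt / F_nv) f_rv = 1.3·620 − (2·620/372)·155.4 = 288.1 MPa, capped at F_nt → F'_nt = 288.1 MPa.
R_n = F'_nt · A_b · n = 288.1 × 113.1 × 7 / 1000 = 228.1 kN.
Allowable strength R_n/Ω = 228.1 / 2 = 114 kN.

114 kN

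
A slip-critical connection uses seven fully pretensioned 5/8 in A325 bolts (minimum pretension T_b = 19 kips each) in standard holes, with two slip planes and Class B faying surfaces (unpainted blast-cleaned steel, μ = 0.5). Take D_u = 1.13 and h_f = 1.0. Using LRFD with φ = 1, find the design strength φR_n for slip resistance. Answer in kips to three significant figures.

R_n = μ · D_u · h_f · T_b · n_s · n_b = 0.5 × 1.13 × 1.0 × 19 × 2 × 7 = 150.3 kips.
Design strength φR_n = 1 × 150.3 = 150 kips.

150 kips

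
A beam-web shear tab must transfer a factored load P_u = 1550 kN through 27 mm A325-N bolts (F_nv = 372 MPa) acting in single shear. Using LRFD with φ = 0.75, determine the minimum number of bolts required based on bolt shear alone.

A_b = π·27²/4 = 572.6 mm².
Per-bolt design strength φR_n = 0.75 × 372 × 572.6 × 1 / 1000 = 159.7 kN.
n ≥ 1550 / 159.7 = 9.703 → use 10 bolts.

10 bolts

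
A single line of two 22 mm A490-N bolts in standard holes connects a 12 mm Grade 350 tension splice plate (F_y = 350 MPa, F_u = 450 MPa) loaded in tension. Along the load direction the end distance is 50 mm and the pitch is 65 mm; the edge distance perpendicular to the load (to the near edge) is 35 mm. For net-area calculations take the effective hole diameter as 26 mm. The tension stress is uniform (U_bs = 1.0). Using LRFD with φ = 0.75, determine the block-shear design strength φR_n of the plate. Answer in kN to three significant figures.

274 kN

Shear plane L_v = 50 + 1·65 = 115 mm; A_gv = 115 × 12 = 1380 mm².
A_nv = (115 − 1.5·26) × 12 = 912 mm².
A_nt = (35 − 0.5·26) × 12 = 264 mm².
0.6 F_u A_nv = 246.2 kN; 0.6 F_y A_gv = 289.8 kN → shear rupture governs the shear term.
R_n = 246.2 + 1.0 × 450 × 264 / 1000 = 365 kN.
Design strength φR_n = 0.75 × 365 = 274 kN.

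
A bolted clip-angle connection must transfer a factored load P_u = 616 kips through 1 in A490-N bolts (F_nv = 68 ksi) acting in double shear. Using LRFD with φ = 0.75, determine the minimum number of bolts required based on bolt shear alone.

A_b = π·1²/4 = 0.7854 in².
Per-bolt design strength φR_n = 0.75 × 68 × 0.7854 × 2 = 80.11 kips.
n ≥ 616 / 80.11 = 7.689 → use 8 bolts.

8 bolts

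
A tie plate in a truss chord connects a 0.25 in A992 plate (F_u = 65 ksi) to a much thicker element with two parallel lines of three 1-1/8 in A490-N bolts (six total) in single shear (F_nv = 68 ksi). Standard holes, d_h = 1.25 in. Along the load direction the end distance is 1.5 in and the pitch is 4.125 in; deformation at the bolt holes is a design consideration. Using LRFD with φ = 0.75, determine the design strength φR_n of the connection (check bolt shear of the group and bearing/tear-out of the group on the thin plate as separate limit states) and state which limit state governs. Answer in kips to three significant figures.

Bolt shear: A_b = π·1.125²/4 = 0.994 in²; R_n = 68 × 0.994 × 6 × 1 = 405.6 kips → 0.75 × 405.6 = 304 kips.
Bearing (1.2 l_c t F_u ≤ 2.4 d t F_u): upper limit = 2.4·1.125·0.25·65 = 43.87 kips.
  Edge l_c = 1.5 − 1.25/2 = 0.875 → r_n = 17.06 kips; interior l_c = 4.125 − 1.25 = 2.875 → r_n = 43.87 kips.
  R_n,bearing = 2·17.06 + 4·43.87 = 209.6 kips → 0.75 × 209.6 = 157 kips.
Bearing governs: 157 kips.

157 kips (bearing governs)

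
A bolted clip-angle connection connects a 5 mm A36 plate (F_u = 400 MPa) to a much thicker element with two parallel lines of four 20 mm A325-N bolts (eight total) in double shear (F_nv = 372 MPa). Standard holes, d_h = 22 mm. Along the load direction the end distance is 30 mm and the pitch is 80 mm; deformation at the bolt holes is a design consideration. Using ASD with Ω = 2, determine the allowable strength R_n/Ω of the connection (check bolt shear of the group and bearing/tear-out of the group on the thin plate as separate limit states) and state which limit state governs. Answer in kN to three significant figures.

334 kN (bearing governs)

Bolt shear: A_b = π·20²/4 = 314.2 mm²; R_n = 372 × 314.2 × 8 × 2 / 1000 = 1870 kN → 1870 / 2 = 935 kN.
Bearing (1.2 l_c t F_u ≤ 2.4 d t F_u): upper limit = 2.4·20·5·400 / 1000 = 96 kN.
  Edge l_c = 30 − 22/2 = 19 → r_n = 45.6 kN; interior l_c = 80 − 22 = 58 → r_n = 96 kN.
  R_n,bearing = 2·45.6 + 6·96 = 667.2 kN → 667.2 / 2 = 334 kN.
Bearing governs: 334 kN.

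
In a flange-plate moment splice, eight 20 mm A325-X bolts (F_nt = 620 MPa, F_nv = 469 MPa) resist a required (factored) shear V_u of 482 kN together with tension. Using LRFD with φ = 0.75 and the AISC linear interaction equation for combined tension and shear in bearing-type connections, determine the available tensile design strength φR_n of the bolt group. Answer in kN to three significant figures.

882 kN

A_b = π·20²/4 = 314.2 mm²; f_rv = 482 × 1000 / (8 × 314.2) = 191.8 MPa.
F'_nt = 1.3 F_nt − (F_nt / φF_nv) f_rv = 1.3·620 − (620/(0.75·469))·191.8 = 468 MPa, capped at F_nt → F'_nt = 468 MPa.
R_n = F'_nt · A_b · n = 468 × 314.2 × 8 / 1000 = 1176 kN.
Design strength φR_n = 0.75 × 1176 = 882 kN.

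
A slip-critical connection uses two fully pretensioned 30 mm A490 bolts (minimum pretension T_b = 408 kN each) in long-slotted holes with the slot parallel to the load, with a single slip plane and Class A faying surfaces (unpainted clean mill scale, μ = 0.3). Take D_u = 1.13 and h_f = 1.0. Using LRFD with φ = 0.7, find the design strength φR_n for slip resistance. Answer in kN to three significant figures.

R_n = μ · D_u · h_f · T_b · n_s · n_b = 0.3 × 1.13 × 1.0 × 408 × 1 × 2 = 276.6 kN.
Design strength φR_n = 0.7 × 276.6 = 194 kN.

194 kN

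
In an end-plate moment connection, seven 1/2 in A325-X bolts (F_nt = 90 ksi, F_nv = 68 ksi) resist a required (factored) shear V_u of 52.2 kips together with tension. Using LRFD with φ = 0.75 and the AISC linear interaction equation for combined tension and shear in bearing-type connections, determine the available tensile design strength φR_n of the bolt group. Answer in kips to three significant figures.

51.5 kips

A_b = π·0.5²/4 = 0.1963 in²; f_rv = 52.2 / (7 × 0.1963) = 37.98 ksi.
F'_nt = 1.3 F_nt − (F_nt / φF_nv) f_rv = 1.3·90 − (90/(0.75·68))·37.98 = 49.98 ksi, capped at F_nt → F'_nt = 49.98 ksi.
R_n = F'_nt · A_b · n = 49.98 × 0.1963 × 7 = 68.69 kips.
Design strength φR_n = 0.75 × 68.69 = 51.5 kips.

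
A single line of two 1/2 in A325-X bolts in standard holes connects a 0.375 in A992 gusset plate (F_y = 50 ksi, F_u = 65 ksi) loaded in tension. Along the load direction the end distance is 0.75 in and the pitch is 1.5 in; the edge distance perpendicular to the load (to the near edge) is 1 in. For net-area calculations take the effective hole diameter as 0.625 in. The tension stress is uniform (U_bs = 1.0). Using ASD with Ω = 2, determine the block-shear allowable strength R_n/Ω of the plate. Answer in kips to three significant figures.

18 kips

Shear plane L_v = 0.75 + 1·1.5 = 2.25 in; A_gv = 2.25 × 0.375 = 0.8438 in².
A_nv = (2.25 − 1.5·0.625) × 0.375 = 0.4922 in².
A_nt = (1 − 0.5·0.625) × 0.375 = 0.2578 in².
0.6 F_u A_nv = 19.2 kips; 0.6 F_y A_gv = 25.31 kips → shear rupture governs the shear term.
R_n = 19.2 + 1.0 × 65 × 0.2578 = 35.95 kips.
Allowable strength R_n/Ω = 35.95 / 2 = 18 kips.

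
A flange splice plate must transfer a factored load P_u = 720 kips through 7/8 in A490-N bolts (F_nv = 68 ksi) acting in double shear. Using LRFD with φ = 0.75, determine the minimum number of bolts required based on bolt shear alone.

A_b = π·0.875²/4 = 0.6013 in².
Per-bolt design strength φR_n = 0.75 × 68 × 0.6013 × 2 = 61.33 kips.
n ≥ 720 / 61.33 = 11.74 → use 12 bolts.

12 bolts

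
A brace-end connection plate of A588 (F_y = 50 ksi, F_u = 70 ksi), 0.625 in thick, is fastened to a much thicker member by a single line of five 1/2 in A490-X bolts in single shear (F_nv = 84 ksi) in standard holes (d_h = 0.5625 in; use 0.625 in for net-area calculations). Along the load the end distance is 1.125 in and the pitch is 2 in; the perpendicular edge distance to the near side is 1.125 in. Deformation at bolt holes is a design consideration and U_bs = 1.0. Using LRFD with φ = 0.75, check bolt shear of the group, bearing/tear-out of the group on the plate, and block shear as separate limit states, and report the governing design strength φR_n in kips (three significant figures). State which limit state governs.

Bolt shear: A_b = π·0.5²/4 = 0.1963 in²; R_n = 84 × 0.1963 × 5 × 1 = 82.47 kips → 0.75 × 82.47 = 61.9 kips.
Bearing: edge l_c = 0.8438, r_n = 44.3 kips; interior l_c = 1.438, r_n = 52.5 kips; R_n = 44.3 + 4·52.5 = 254.3 kips → 191 kips.
Block shear: A_gv = 5.703, A_nv = 3.945, A_nt = 0.5078 in²; R_n = min(0.6F_uA_nv, 0.6F_yA_gv) + U_bs·F_u·A_nt = 201.2 kips → 151 kips.
Bolt shear governs: 61.9 kips.

61.9 kips (bolt shear governs)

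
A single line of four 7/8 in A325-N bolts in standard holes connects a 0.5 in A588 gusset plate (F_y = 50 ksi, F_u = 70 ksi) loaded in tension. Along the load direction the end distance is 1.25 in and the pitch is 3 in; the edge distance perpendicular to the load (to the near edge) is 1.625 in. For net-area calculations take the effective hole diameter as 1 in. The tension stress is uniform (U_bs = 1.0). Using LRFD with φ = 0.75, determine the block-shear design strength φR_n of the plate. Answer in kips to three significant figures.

136 kips

Shear plane L_v = 1.25 + 3·3 = 10.25 in; A_gv = 10.25 × 0.5 = 5.125 in².
A_nv = (10.25 − 3.5·1) × 0.5 = 3.375 in².
A_nt = (1.625 − 0.5·1) × 0.5 = 0.5625 in².
0.6 F_u A_nv = 141.8 kips; 0.6 F_y A_gv = 153.8 kips → shear rupture governs the shear term.
R_n = 141.8 + 1.0 × 70 × 0.5625 = 181.1 kips.
Design strength φR_n = 0.75 × 181.1 = 136 kips.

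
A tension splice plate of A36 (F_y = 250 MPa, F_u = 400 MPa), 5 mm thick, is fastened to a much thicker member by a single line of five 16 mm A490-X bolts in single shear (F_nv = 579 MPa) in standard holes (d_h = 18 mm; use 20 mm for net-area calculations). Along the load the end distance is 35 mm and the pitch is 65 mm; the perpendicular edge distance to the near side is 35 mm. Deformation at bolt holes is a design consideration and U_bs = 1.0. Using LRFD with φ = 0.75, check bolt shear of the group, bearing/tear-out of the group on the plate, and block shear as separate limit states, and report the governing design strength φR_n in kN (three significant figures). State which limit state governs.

Bolt shear: A_b = π·16²/4 = 201.1 mm²; R_n = 579 × 201.1 × 5 × 1 / 1000 = 582.1 kN → 0.75 × 582.1 = 437 kN.
Bearing: edge l_c = 26, r_n = 62.4 kN; interior l_c = 47, r_n = 76.8 kN; R_n = 62.4 + 4·76.8 = 369.6 kN → 277 kN.
Block shear: A_gv = 1475, A_nv = 1025, A_nt = 125 mm²; R_n = min(0.6F_uA_nv, 0.6F_yA_gv) + U_bs·F_u·A_nt = 271.2 kN → 203 kN.
Block shear governs: 203 kN.

203 kN (block shear governs)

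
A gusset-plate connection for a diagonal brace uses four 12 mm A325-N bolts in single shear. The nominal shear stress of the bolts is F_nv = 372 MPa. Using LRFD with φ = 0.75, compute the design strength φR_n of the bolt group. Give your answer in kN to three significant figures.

126 kN

A_b = π × 12² / 4 = 113.1 mm².
R_n = F_nv · A_b · n · n_s = 372 × 113.1 × 4 × 1 / 1000 = 168.3 kN.
Design strength φR_n = 0.75 × 168.3 = 126 kN.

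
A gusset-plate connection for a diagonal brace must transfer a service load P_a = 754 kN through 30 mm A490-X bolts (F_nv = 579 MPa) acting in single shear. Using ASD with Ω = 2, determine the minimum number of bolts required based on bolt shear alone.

A_b = π·30²/4 = 706.9 mm².
Per-bolt allowable strength R_n/Ω = 579 × 706.9 × 1 / 1000 / 2 = 204.6 kN.
n ≥ 754 / 204.6 = 3.685 → use 4 bolts.

4 bolts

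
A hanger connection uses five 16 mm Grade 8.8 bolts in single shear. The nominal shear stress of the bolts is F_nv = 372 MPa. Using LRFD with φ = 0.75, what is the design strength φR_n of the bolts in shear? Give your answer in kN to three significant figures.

280 kN

A_b = π × 16² / 4 = 201.1 mm².
R_n = F_nv · A_b · n · n_s = 372 × 201.1 × 5 × 1 / 1000 = 374 kN.
Design strength φR_n = 0.75 × 374 = 280 kN.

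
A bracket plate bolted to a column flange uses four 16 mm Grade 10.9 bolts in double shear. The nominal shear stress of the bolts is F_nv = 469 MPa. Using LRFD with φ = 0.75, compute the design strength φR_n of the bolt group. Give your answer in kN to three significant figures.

566 kN

A_b = π × 16² / 4 = 201.1 mm².
R_n = F_nv · A_b · n · n_s = 469 × 201.1 × 4 × 2 / 1000 = 754.4 kN.
Design strength φR_n = 0.75 × 754.4 = 566 kN.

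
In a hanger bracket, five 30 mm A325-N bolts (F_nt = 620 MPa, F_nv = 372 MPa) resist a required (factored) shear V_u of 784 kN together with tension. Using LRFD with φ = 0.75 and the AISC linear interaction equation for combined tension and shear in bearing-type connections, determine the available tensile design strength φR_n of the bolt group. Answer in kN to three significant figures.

830 kN

A_b = π·30²/4 = 706.9 mm²; f_rv = 784 × 1000 / (5 × 706.9) = 221.8 MPa.
F'_nt = 1.3 F_nt − (F_nt / φF_nv) f_rv = 1.3·620 − (620/(0.75·372))·221.8 = 313.1 MPa, capped at F_nt → F'_nt = 313.1 MPa.
R_n = F'_nt · A_b · n = 313.1 × 706.9 × 5 / 1000 = 1106 kN.
Design strength φR_n = 0.75 × 1106 = 830 kN.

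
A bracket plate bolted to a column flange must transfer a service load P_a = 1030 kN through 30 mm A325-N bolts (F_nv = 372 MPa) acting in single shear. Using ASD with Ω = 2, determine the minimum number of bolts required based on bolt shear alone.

8 bolts

A_b = π·30²/4 = 706.9 mm².
Per-bolt allowable strength R_n/Ω = 372 × 706.9 × 1 / 1000 / 2 = 131.5 kN.
n ≥ 1030 / 131.5 = 7.834 → use 8 bolts.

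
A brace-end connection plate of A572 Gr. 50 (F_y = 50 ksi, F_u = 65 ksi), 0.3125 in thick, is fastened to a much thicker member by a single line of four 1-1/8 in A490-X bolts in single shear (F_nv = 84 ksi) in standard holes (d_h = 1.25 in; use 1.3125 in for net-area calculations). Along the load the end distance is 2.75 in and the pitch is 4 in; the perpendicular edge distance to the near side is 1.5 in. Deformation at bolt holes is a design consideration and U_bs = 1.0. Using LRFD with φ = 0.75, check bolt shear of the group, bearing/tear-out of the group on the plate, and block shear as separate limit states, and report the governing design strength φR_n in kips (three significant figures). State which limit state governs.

106 kips (block shear governs)

Bolt shear: A_b = π·1.125²/4 = 0.994 in²; R_n = 84 × 0.994 × 4 × 1 = 334 kips → 0.75 × 334 = 250 kips.
Bearing: edge l_c = 2.125, r_n = 51.8 kips; interior l_c = 2.75, r_n = 54.84 kips; R_n = 51.8 + 3·54.84 = 216.3 kips → 162 kips.
Block shear: A_gv = 4.609, A_nv = 3.174, A_nt = 0.2637 in²; R_n = min(0.6F_uA_nv, 0.6F_yA_gv) + U_bs·F_u·A_nt = 140.9 kips → 106 kips.
Block shear governs: 106 kips.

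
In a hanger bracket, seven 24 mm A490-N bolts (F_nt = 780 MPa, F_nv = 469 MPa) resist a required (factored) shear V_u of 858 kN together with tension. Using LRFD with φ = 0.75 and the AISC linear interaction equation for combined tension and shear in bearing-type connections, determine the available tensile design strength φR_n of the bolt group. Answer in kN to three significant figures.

981 kN

A_b = π·24²/4 = 452.4 mm²; f_rv = 858 × 1000 / (7 × 452.4) = 270.9 MPa.
F'_nt = 1.3 F_nt − (F_nt / φF_nv) f_rv = 1.3·780 − (780/(0.75·469))·270.9 = 413.2 MPa, capped at F_nt → F'_nt = 413.2 MPa.
R_n = F'_nt · A_b · n = 413.2 × 452.4 × 7 / 1000 = 1308 kN.
Design strength φR_n = 0.75 × 1308 = 981 kN.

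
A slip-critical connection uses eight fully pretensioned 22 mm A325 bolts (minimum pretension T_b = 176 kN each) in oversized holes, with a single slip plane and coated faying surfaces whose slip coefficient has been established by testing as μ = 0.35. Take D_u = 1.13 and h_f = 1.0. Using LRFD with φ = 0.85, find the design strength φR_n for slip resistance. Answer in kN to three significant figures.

R_n = μ · D_u · h_f · T_b · n_s · n_b = 0.35 × 1.13 × 1.0 × 176 × 1 × 8 = 556.9 kN.
Design strength φR_n = 0.85 × 556.9 = 473 kN.

473 kN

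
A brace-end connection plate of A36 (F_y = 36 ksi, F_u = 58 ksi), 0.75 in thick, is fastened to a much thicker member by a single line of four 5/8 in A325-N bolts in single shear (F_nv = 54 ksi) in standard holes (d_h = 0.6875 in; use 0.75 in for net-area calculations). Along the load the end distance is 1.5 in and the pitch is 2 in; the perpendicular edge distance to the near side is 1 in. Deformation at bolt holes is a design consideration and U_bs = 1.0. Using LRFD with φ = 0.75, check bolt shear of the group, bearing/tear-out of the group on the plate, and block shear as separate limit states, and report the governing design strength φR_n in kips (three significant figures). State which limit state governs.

Bolt shear: A_b = π·0.625²/4 = 0.3068 in²; R_n = 54 × 0.3068 × 4 × 1 = 66.27 kips → 0.75 × 66.27 = 49.7 kips.
Bearing: edge l_c = 1.156, r_n = 60.36 kips; interior l_c = 1.312, r_n = 65.25 kips; R_n = 60.36 + 3·65.25 = 256.1 kips → 192 kips.
Block shear: A_gv = 5.625, A_nv = 3.656, A_nt = 0.4688 in²; R_n = min(0.6F_uA_nv, 0.6F_yA_gv) + U_bs·F_u·A_nt = 148.7 kips → 112 kips.
Bolt shear governs: 49.7 kips.

49.7 kips (bolt shear governs)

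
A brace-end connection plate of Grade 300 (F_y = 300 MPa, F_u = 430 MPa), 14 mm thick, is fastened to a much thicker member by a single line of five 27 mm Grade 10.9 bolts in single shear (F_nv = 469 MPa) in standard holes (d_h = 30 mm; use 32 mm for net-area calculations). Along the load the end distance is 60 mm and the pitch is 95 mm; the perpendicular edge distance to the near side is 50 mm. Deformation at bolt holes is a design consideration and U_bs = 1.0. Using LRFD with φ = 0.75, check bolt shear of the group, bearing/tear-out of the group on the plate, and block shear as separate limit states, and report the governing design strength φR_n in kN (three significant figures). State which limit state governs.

Bolt shear: A_b = π·27²/4 = 572.6 mm²; R_n = 469 × 572.6 × 5 × 1 / 1000 = 1343 kN → 0.75 × 1343 = 1010 kN.
Bearing: edge l_c = 45, r_n = 325.1 kN; interior l_c = 65, r_n = 390.1 kN; R_n = 325.1 + 4·390.1 = 1885 kN → 1410 kN.
Block shear: A_gv = 6160, A_nv = 4144, A_nt = 476 mm²; R_n = min(0.6F_uA_nv, 0.6F_yA_gv) + U_bs·F_u·A_nt = 1274 kN → 955 kN.
Block shear governs: 955 kN.

955 kN (block shear governs)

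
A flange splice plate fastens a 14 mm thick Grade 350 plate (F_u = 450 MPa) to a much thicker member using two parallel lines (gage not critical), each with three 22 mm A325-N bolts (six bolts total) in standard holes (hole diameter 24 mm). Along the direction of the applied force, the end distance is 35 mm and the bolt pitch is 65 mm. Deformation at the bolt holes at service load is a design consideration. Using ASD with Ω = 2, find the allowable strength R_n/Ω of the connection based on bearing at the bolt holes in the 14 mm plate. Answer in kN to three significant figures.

794 kN

Per bolt r_n = 1.2 l_c t F_u ≤ 2.4 d t F_u; upper limit = 2.4 × 22 × 14 × 450 / 1000 = 332.6 kN.
Edge bolt: l_c = 35 − 24/2 = 23 mm → 1.2 × 23 × 14 × 450 / 1000 = 173.9 → r_n = 173.9 kN.
Interior bolts: l_c = 65 − 24 = 41 mm → 1.2 × 41 × 14 × 450 / 1000 = 310 → r_n = 310 kN.
R_n = 2 × 173.9 + 4 × 310 = 1588 kN.
Allowable strength R_n/Ω = 1588 / 2 = 794 kN.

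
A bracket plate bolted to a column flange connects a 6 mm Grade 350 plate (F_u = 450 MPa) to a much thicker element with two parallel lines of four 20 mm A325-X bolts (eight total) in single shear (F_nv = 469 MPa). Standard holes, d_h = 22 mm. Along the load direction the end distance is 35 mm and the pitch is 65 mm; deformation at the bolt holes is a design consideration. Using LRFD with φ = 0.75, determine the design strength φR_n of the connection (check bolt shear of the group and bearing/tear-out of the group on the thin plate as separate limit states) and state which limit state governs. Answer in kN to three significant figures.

Bolt shear: A_b = π·20²/4 = 314.2 mm²; R_n = 469 × 314.2 × 8 × 1 / 1000 = 1179 kN → 0.75 × 1179 = 884 kN.
Bearing (1.2 l_c t F_u ≤ 2.4 d t F_u): upper limit = 2.4·20·6·450 / 1000 = 129.6 kN.
  Edge l_c = 35 − 22/2 = 24 → r_n = 77.76 kN; interior l_c = 65 − 22 = 43 → r_n = 129.6 kN.
  R_n,bearing = 2·77.76 + 6·129.6 = 933.1 kN → 0.75 × 933.1 = 700 kN.
Bearing governs: 700 kN.

700 kN (bearing governs)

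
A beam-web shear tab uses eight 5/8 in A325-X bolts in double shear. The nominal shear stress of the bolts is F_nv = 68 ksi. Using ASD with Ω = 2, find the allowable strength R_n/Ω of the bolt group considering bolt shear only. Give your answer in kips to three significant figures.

167 kips

A_b = π × 0.625² / 4 = 0.3068 in².
R_n = F_nv · A_b · n · n_s = 68 × 0.3068 × 8 × 2 = 333.8 kips.
Allowable strength R_n/Ω = 333.8 / 2 = 167 kips.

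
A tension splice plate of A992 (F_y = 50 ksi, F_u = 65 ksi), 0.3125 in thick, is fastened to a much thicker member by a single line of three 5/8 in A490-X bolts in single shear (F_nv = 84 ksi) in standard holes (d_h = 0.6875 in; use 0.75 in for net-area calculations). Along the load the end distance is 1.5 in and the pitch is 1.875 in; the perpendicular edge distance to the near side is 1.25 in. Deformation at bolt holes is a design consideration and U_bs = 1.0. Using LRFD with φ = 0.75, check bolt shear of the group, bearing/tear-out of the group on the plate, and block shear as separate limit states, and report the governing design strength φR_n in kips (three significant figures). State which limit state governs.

44.2 kips (block shear governs)

Bolt shear: A_b = π·0.625²/4 = 0.3068 in²; R_n = 84 × 0.3068 × 3 × 1 = 77.31 kips → 0.75 × 77.31 = 58 kips.
Bearing: edge l_c = 1.156, r_n = 28.18 kips; interior l_c = 1.188, r_n = 28.95 kips; R_n = 28.18 + 2·28.95 = 86.07 kips → 64.6 kips.
Block shear: A_gv = 1.641, A_nv = 1.055, A_nt = 0.2734 in²; R_n = min(0.6F_uA_nv, 0.6F_yA_gv) + U_bs·F_u·A_nt = 58.91 kips → 44.2 kips.
Block shear governs: 44.2 kips.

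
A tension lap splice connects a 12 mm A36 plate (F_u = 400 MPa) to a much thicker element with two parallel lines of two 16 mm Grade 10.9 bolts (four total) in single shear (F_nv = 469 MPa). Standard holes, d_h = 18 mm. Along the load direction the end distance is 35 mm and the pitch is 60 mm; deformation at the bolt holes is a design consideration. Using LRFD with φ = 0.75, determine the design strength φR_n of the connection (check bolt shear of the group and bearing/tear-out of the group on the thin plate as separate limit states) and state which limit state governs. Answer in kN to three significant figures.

283 kN (bolt shear governs)

Bolt shear: A_b = π·16²/4 = 201.1 mm²; R_n = 469 × 201.1 × 4 × 1 / 1000 = 377.2 kN → 0.75 × 377.2 = 283 kN.
Bearing (1.2 l_c t F_u ≤ 2.4 d t F_u): upper limit = 2.4·16·12·400 / 1000 = 184.3 kN.
  Edge l_c = 35 − 18/2 = 26 → r_n = 149.8 kN; interior l_c = 60 − 18 = 42 → r_n = 184.3 kN.
  R_n,bearing = 2·149.8 + 2·184.3 = 668.2 kN → 0.75 × 668.2 = 501 kN.
Bolt shear governs: 283 kN.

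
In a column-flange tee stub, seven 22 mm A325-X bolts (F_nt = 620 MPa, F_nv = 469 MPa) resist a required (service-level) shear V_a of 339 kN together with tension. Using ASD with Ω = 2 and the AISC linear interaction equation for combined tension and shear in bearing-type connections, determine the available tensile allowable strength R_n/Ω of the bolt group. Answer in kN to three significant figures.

624 kN

A_b = π·22²/4 = 380.1 mm²; f_rv = 339 × 1000 / (7 × 380.1) = 127.4 MPa.
F'_nt = 1.3 F_nt − (Ω F_nt / F_nv) f_rv = 1.3·620 − (2·620/469)·127.4 = 469.2 MPa, capped at F_nt → F'_nt = 469.2 MPa.
R_n = F'_nt · A_b · n = 469.2 × 380.1 × 7 / 1000 = 1248 kN.
Allowable strength R_n/Ω = 1248 / 2 = 624 kN.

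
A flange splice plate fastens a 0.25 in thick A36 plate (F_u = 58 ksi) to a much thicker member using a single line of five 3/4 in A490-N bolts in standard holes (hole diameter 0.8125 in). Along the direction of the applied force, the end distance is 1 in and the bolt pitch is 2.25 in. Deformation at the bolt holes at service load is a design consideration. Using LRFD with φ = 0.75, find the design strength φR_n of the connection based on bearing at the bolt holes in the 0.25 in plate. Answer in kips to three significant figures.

Per bolt r_n = 1.2 l_c t F_u ≤ 2.4 d t F_u; upper limit = 2.4 × 0.75 × 0.25 × 58 = 26.1 kips.
Edge bolt: l_c = 1 − 0.8125/2 = 0.5938 in → 1.2 × 0.5938 × 0.25 × 58 = 10.33 → r_n = 10.33 kips.
Interior bolts: l_c = 2.25 − 0.8125 = 1.438 in → 1.2 × 1.438 × 0.25 × 58 = 25.01 → r_n = 25.01 kips.
R_n = 1 × 10.33 + 4 × 25.01 = 110.4 kips.
Design strength φR_n = 0.75 × 110.4 = 82.8 kips.

82.8 kips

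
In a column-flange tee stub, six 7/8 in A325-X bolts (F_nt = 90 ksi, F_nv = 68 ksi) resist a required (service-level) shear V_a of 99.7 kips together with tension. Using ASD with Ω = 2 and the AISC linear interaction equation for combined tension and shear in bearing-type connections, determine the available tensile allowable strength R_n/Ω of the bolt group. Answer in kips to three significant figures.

A_b = π·0.875²/4 = 0.6013 in²; f_rv = 99.7 / (6 × 0.6013) = 27.63 ksi.
F'_nt = 1.3 F_nt − (Ω F_nt / F_nv) f_rv = 1.3·90 − (2·90/68)·27.63 = 43.85 ksi, capped at F_nt → F'_nt = 43.85 ksi.
R_n = F'_nt · A_b · n = 43.85 × 0.6013 × 6 = 158.2 kips.
Allowable strength R_n/Ω = 158.2 / 2 = 79.1 kips.

79.1 kips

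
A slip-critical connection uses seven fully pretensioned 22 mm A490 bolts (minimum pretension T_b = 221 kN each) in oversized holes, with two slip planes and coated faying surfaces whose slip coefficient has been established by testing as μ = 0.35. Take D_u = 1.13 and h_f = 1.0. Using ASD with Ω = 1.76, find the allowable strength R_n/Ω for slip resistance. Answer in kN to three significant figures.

R_n = μ · D_u · h_f · T_b · n_s · n_b = 0.35 × 1.13 × 1.0 × 221 × 2 × 7 = 1224 kN.
Allowable strength R_n/Ω = 1224 / 1.76 = 695 kN.

695 kN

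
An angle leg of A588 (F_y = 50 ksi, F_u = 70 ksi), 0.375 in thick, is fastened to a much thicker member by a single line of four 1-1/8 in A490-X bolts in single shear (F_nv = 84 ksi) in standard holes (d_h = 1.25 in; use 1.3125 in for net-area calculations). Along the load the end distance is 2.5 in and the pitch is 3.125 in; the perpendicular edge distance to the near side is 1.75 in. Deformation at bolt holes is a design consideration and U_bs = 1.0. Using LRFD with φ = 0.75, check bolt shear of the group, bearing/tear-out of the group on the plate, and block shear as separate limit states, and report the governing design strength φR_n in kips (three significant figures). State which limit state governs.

Bolt shear: A_b = π·1.125²/4 = 0.994 in²; R_n = 84 × 0.994 × 4 × 1 = 334 kips → 0.75 × 334 = 250 kips.
Bearing: edge l_c = 1.875, r_n = 59.06 kips; interior l_c = 1.875, r_n = 59.06 kips; R_n = 59.06 + 3·59.06 = 236.2 kips → 177 kips.
Block shear: A_gv = 4.453, A_nv = 2.73, A_nt = 0.4102 in²; R_n = min(0.6F_uA_nv, 0.6F_yA_gv) + U_bs·F_u·A_nt = 143.4 kips → 108 kips.
Block shear governs: 108 kips.

108 kips (block shear governs)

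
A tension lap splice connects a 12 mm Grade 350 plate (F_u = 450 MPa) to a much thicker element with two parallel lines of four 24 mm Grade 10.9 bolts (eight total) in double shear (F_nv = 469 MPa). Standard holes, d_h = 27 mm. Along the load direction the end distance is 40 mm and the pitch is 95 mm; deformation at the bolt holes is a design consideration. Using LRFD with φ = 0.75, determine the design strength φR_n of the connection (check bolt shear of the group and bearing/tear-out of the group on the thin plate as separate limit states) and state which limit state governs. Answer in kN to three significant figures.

1660 kN (bearing governs)

Bolt shear: A_b = π·24²/4 = 452.4 mm²; R_n = 469 × 452.4 × 8 × 2 / 1000 = 3395 kN → 0.75 × 3395 = 2550 kN.
Bearing (1.2 l_c t F_u ≤ 2.4 d t F_u): upper limit = 2.4·24·12·450 / 1000 = 311 kN.
  Edge l_c = 40 − 27/2 = 26.5 → r_n = 171.7 kN; interior l_c = 95 − 27 = 68 → r_n = 311 kN.
  R_n,bearing = 2·171.7 + 6·311 = 2210 kN → 0.75 × 2210 = 1660 kN.
Bearing governs: 1660 kN.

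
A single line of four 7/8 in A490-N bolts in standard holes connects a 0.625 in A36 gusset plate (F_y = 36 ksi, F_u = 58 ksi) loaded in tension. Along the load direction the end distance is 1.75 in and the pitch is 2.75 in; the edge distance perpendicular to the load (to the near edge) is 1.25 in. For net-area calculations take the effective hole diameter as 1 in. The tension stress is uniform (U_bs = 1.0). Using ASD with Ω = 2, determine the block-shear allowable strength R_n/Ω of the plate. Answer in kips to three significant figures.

Shear plane L_v = 1.75 + 3·2.75 = 10 in; A_gv = 10 × 0.625 = 6.25 in².
A_nv = (10 − 3.5·1) × 0.625 = 4.062 in².
A_nt = (1.25 − 0.5·1) × 0.625 = 0.4688 in².
0.6 F_u A_nv = 141.4 kips; 0.6 F_y A_gv = 135 kips → shear yielding governs the shear term.
R_n = 135 + 1.0 × 58 × 0.4688 = 162.2 kips.
Allowable strength R_n/Ω = 162.2 / 2 = 81.1 kips.

81.1 kips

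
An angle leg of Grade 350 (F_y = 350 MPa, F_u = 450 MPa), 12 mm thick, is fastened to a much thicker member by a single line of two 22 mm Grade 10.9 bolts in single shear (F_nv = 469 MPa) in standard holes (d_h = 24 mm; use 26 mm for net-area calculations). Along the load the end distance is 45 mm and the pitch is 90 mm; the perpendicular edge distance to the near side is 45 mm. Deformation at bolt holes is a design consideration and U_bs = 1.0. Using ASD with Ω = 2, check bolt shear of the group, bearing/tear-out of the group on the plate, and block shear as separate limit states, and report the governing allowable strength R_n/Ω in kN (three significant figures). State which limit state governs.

178 kN (bolt shear governs)

Bolt shear: A_b = π·22²/4 = 380.1 mm²; R_n = 469 × 380.1 × 2 × 1 / 1000 = 356.6 kN → 356.6 / 2 = 178 kN.
Bearing: edge l_c = 33, r_n = 213.8 kN; interior l_c = 66, r_n = 285.1 kN; R_n = 213.8 + 1·285.1 = 499 kN → 249 kN.
Block shear: A_gv = 1620, A_nv = 1152, A_nt = 384 mm²; R_n = min(0.6F_uA_nv, 0.6F_yA_gv) + U_bs·F_u·A_nt = 483.8 kN → 242 kN.
Bolt shear governs: 178 kN.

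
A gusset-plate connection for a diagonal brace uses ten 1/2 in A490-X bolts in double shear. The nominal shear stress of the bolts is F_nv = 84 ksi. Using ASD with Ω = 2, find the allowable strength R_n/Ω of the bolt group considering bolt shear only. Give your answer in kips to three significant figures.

A_b = π × 0.5² / 4 = 0.1963 in².
R_n = F_nv · A_b · n · n_s = 84 × 0.1963 × 10 × 2 = 329.9 kips.
Allowable strength R_n/Ω = 329.9 / 2 = 165 kips.

165 kips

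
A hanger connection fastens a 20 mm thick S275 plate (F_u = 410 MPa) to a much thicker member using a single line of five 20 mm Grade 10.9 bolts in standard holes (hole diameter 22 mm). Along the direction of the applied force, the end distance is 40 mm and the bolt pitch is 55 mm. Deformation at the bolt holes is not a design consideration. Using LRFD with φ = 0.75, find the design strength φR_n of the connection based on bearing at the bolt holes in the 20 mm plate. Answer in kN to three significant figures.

Per bolt r_n = 1.5 l_c t F_u ≤ 3.0 d t F_u; upper limit = 3.0 × 20 × 20 × 410 / 1000 = 492 kN.
Edge bolt: l_c = 40 − 22/2 = 29 mm → 1.5 × 29 × 20 × 410 / 1000 = 356.7 → r_n = 356.7 kN.
Interior bolts: l_c = 55 − 22 = 33 mm → 1.5 × 33 × 20 × 410 / 1000 = 405.9 → r_n = 405.9 kN.
R_n = 1 × 356.7 + 4 × 405.9 = 1980 kN.
Design strength φR_n = 0.75 × 1980 = 1490 kN.

1490 kN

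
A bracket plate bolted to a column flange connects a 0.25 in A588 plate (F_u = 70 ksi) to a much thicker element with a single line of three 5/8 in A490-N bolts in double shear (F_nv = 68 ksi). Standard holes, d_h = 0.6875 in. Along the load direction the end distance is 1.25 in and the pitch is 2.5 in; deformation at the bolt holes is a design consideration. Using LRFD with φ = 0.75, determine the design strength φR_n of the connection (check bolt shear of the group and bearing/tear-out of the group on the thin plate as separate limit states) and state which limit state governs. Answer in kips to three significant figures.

Bolt shear: A_b = π·0.625²/4 = 0.3068 in²; R_n = 68 × 0.3068 × 3 × 2 = 125.2 kips → 0.75 × 125.2 = 93.9 kips.
Bearing (1.2 l_c t F_u ≤ 2.4 d t F_u): upper limit = 2.4·0.625·0.25·70 = 26.25 kips.
  Edge l_c = 1.25 − 0.6875/2 = 0.9062 → r_n = 19.03 kips; interior l_c = 2.5 − 0.6875 = 1.812 → r_n = 26.25 kips.
  R_n,bearing = 1·19.03 + 2·26.25 = 71.53 kips → 0.75 × 71.53 = 53.6 kips.
Bearing governs: 53.6 kips.

53.6 kips (bearing governs)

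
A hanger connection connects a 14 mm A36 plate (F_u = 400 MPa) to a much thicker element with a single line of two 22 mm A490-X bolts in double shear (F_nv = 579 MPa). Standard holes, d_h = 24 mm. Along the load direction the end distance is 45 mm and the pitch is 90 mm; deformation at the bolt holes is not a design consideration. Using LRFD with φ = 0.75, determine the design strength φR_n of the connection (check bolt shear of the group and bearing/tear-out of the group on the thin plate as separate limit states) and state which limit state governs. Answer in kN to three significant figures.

485 kN (bearing governs)

Bolt shear: A_b = π·22²/4 = 380.1 mm²; R_n = 579 × 380.1 × 2 × 2 / 1000 = 880.4 kN → 0.75 × 880.4 = 660 kN.
Bearing (1.5 l_c t F_u ≤ 3.0 d t F_u): upper limit = 3.0·22·14·400 / 1000 = 369.6 kN.
  Edge l_c = 45 − 24/2 = 33 → r_n = 277.2 kN; interior l_c = 90 − 24 = 66 → r_n = 369.6 kN.
  R_n,bearing = 1·277.2 + 1·369.6 = 646.8 kN → 0.75 × 646.8 = 485 kN.
Bearing governs: 485 kN.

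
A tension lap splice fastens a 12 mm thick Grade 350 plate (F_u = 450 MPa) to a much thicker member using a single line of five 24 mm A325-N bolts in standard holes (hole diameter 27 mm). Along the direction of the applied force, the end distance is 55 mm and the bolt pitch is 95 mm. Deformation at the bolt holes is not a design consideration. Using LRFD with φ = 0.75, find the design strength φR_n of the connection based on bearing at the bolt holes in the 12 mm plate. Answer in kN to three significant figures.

Per bolt r_n = 1.5 l_c t F_u ≤ 3.0 d t F_u; upper limit = 3.0 × 24 × 12 × 450 / 1000 = 388.8 kN.
Edge bolt: l_c = 55 − 27/2 = 41.5 mm → 1.5 × 41.5 × 12 × 450 / 1000 = 336.2 → r_n = 336.2 kN.
Interior bolts: l_c = 95 − 27 = 68 mm → 1.5 × 68 × 12 × 450 / 1000 = 550.8 → r_n = 388.8 kN.
R_n = 1 × 336.2 + 4 × 388.8 = 1891 kN.
Design strength φR_n = 0.75 × 1891 = 1420 kN.

1420 kN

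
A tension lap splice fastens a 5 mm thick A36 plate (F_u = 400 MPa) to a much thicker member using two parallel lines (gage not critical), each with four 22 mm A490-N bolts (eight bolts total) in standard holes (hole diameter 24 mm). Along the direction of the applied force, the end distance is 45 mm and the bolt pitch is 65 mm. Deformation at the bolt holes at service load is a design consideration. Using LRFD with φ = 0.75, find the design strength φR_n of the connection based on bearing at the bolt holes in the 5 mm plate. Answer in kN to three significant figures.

Per bolt r_n = 1.2 l_c t F_u ≤ 2.4 d t F_u; upper limit = 2.4 × 22 × 5 × 400 / 1000 = 105.6 kN.
Edge bolt: l_c = 45 − 24/2 = 33 mm → 1.2 × 33 × 5 × 400 / 1000 = 79.2 → r_n = 79.2 kN.
Interior bolts: l_c = 65 − 24 = 41 mm → 1.2 × 41 × 5 × 400 / 1000 = 98.4 → r_n = 98.4 kN.
R_n = 2 × 79.2 + 6 × 98.4 = 748.8 kN.
Design strength φR_n = 0.75 × 748.8 = 562 kN.

562 kN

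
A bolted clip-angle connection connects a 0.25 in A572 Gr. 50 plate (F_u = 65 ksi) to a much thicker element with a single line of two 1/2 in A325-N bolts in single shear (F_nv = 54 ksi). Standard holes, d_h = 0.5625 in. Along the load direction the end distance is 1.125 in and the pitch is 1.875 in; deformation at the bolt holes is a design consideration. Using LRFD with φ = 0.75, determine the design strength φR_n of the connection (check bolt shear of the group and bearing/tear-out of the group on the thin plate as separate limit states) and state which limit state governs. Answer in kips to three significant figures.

Bolt shear: A_b = π·0.5²/4 = 0.1963 in²; R_n = 54 × 0.1963 × 2 × 1 = 21.21 kips → 0.75 × 21.21 = 15.9 kips.
Bearing (1.2 l_c t F_u ≤ 2.4 d t F_u): upper limit = 2.4·0.5·0.25·65 = 19.5 kips.
  Edge l_c = 1.125 − 0.5625/2 = 0.8438 → r_n = 16.45 kips; interior l_c = 1.875 − 0.5625 = 1.312 → r_n = 19.5 kips.
  R_n,bearing = 1·16.45 + 1·19.5 = 35.95 kips → 0.75 × 35.95 = 27 kips.
Bolt shear governs: 15.9 kips.

15.9 kips (bolt shear governs)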